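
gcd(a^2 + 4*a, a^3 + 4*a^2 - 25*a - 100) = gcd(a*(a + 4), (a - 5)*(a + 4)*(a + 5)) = a + 4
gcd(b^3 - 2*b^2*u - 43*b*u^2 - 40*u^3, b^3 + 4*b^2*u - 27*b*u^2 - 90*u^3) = 1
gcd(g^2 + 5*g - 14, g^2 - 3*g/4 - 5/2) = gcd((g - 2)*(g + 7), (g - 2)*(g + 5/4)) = g - 2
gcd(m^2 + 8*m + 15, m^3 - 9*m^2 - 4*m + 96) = m + 3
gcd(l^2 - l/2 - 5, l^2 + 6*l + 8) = l + 2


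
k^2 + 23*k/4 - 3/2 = (k - 1/4)*(k + 6)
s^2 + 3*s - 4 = (s - 1)*(s + 4)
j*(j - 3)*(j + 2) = j^3 - j^2 - 6*j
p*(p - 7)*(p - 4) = p^3 - 11*p^2 + 28*p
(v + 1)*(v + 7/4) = v^2 + 11*v/4 + 7/4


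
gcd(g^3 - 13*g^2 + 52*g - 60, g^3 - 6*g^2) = g - 6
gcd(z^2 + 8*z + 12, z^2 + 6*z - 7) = 1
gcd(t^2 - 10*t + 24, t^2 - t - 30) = t - 6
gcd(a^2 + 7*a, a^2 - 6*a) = a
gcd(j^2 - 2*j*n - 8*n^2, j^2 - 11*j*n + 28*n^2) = j - 4*n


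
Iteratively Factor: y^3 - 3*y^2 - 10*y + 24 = (y - 2)*(y^2 - y - 12) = (y - 2)*(y + 3)*(y - 4)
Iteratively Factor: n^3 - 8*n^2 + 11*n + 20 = (n - 4)*(n^2 - 4*n - 5) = (n - 4)*(n + 1)*(n - 5)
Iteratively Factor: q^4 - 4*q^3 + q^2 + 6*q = (q - 3)*(q^3 - q^2 - 2*q) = (q - 3)*(q + 1)*(q^2 - 2*q) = q*(q - 3)*(q + 1)*(q - 2)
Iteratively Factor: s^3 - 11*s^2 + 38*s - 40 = (s - 4)*(s^2 - 7*s + 10) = (s - 5)*(s - 4)*(s - 2)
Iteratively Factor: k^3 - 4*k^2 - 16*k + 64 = (k - 4)*(k^2 - 16) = (k - 4)^2*(k + 4)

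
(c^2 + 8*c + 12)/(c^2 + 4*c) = (c^2 + 8*c + 12)/(c*(c + 4))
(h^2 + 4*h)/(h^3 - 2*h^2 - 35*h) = (h + 4)/(h^2 - 2*h - 35)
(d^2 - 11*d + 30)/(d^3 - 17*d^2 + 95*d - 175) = (d - 6)/(d^2 - 12*d + 35)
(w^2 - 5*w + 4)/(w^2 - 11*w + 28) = (w - 1)/(w - 7)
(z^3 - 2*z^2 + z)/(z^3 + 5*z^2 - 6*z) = (z - 1)/(z + 6)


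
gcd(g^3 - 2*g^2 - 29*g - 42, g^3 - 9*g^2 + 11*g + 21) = g - 7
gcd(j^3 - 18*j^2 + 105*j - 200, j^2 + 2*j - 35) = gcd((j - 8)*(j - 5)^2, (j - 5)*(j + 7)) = j - 5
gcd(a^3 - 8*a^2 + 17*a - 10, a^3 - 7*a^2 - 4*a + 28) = a - 2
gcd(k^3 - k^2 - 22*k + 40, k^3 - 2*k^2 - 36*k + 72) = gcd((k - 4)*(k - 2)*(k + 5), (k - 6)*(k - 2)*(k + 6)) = k - 2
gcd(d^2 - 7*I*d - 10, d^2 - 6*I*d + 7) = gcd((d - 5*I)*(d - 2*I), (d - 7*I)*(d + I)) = 1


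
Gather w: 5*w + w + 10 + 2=6*w + 12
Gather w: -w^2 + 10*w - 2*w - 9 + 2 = -w^2 + 8*w - 7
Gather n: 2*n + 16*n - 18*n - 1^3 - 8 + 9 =0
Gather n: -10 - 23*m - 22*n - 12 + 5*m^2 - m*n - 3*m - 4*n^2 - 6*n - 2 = 5*m^2 - 26*m - 4*n^2 + n*(-m - 28) - 24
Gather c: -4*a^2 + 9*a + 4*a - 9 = -4*a^2 + 13*a - 9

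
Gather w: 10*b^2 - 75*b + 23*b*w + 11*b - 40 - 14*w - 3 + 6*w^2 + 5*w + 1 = 10*b^2 - 64*b + 6*w^2 + w*(23*b - 9) - 42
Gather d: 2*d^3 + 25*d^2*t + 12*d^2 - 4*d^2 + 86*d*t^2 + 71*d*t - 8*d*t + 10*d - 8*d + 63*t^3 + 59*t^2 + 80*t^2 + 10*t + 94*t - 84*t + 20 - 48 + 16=2*d^3 + d^2*(25*t + 8) + d*(86*t^2 + 63*t + 2) + 63*t^3 + 139*t^2 + 20*t - 12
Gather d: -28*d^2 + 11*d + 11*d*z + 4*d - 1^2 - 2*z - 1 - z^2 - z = -28*d^2 + d*(11*z + 15) - z^2 - 3*z - 2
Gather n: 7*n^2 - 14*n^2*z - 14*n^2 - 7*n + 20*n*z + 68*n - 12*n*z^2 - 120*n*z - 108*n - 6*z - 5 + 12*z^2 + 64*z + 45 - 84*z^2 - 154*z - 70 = n^2*(-14*z - 7) + n*(-12*z^2 - 100*z - 47) - 72*z^2 - 96*z - 30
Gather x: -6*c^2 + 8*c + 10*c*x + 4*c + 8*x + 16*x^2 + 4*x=-6*c^2 + 12*c + 16*x^2 + x*(10*c + 12)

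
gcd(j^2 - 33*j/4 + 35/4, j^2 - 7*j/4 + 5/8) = j - 5/4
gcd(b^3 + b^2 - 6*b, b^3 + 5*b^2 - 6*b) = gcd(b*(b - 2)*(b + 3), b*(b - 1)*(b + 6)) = b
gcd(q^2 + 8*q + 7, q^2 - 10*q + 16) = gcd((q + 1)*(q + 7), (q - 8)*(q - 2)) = 1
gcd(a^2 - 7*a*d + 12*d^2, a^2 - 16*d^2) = a - 4*d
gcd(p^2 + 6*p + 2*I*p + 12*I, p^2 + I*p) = 1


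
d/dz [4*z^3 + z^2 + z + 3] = 12*z^2 + 2*z + 1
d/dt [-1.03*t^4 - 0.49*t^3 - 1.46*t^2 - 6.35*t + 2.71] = -4.12*t^3 - 1.47*t^2 - 2.92*t - 6.35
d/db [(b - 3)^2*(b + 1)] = (b - 3)*(3*b - 1)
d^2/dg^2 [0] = 0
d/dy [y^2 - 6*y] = 2*y - 6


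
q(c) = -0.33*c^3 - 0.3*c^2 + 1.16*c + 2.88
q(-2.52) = 3.33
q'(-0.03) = 1.18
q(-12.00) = 516.00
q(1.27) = 3.19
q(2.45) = -0.93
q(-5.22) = 35.59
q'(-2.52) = -3.61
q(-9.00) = 208.71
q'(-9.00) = -73.63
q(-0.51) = 2.25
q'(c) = -0.99*c^2 - 0.6*c + 1.16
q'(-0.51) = 1.21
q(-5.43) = 40.57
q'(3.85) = -15.82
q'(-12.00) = -134.20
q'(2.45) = -6.25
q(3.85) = -15.93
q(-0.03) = 2.84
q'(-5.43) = -24.77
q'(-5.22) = -22.68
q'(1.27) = -1.20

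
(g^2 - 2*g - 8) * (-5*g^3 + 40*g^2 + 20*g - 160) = -5*g^5 + 50*g^4 - 20*g^3 - 520*g^2 + 160*g + 1280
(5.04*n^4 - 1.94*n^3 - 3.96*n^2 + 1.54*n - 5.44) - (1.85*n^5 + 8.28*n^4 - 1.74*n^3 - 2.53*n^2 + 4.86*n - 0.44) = -1.85*n^5 - 3.24*n^4 - 0.2*n^3 - 1.43*n^2 - 3.32*n - 5.0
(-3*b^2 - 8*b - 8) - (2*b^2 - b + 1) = -5*b^2 - 7*b - 9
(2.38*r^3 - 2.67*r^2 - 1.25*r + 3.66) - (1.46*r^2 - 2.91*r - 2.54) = 2.38*r^3 - 4.13*r^2 + 1.66*r + 6.2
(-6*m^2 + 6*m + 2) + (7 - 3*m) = -6*m^2 + 3*m + 9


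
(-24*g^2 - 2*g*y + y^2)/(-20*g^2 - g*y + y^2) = (-6*g + y)/(-5*g + y)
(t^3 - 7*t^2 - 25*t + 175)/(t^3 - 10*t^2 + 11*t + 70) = (t + 5)/(t + 2)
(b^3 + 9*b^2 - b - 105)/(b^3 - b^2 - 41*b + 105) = (b + 5)/(b - 5)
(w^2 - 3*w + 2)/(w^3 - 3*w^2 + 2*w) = 1/w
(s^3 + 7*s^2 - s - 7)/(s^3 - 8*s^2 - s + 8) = (s + 7)/(s - 8)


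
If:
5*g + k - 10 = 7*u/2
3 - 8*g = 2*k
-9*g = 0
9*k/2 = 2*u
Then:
No Solution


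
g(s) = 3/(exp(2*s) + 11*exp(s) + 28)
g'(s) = 3*(-2*exp(2*s) - 11*exp(s))/(exp(2*s) + 11*exp(s) + 28)^2 = (-6*exp(s) - 33)*exp(s)/(exp(2*s) + 11*exp(s) + 28)^2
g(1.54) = 0.03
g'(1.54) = -0.03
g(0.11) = 0.07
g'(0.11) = -0.03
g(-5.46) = 0.11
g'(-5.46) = -0.00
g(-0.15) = 0.08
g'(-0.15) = -0.02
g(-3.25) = 0.11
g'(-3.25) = -0.00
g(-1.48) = 0.10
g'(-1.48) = -0.01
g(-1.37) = 0.10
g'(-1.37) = -0.01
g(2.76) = 0.01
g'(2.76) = -0.01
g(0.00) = 0.08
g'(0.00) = -0.02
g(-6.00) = 0.11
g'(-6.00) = 0.00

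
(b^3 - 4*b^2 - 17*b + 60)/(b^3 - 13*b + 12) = (b - 5)/(b - 1)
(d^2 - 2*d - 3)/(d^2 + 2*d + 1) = (d - 3)/(d + 1)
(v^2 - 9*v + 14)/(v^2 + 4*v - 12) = (v - 7)/(v + 6)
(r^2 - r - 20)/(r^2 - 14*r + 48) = (r^2 - r - 20)/(r^2 - 14*r + 48)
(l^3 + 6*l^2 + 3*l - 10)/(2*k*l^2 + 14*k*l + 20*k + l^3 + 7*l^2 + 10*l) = (l - 1)/(2*k + l)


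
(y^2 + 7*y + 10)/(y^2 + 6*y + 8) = (y + 5)/(y + 4)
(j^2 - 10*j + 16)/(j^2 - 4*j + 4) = (j - 8)/(j - 2)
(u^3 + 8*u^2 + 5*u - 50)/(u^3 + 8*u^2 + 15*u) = (u^2 + 3*u - 10)/(u*(u + 3))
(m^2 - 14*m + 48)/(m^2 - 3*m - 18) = (m - 8)/(m + 3)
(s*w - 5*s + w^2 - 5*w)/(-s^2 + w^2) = (5 - w)/(s - w)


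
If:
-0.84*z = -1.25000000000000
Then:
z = 1.49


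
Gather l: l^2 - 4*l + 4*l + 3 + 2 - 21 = l^2 - 16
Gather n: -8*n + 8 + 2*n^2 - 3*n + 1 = 2*n^2 - 11*n + 9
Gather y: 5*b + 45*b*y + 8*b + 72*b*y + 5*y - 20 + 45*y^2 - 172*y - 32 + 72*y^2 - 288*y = 13*b + 117*y^2 + y*(117*b - 455) - 52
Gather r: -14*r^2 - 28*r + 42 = -14*r^2 - 28*r + 42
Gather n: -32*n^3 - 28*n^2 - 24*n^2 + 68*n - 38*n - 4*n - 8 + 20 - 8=-32*n^3 - 52*n^2 + 26*n + 4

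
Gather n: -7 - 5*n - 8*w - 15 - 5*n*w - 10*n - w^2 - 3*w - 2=n*(-5*w - 15) - w^2 - 11*w - 24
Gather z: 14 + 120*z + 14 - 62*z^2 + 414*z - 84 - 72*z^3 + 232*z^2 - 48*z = -72*z^3 + 170*z^2 + 486*z - 56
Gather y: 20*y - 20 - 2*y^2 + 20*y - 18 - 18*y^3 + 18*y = -18*y^3 - 2*y^2 + 58*y - 38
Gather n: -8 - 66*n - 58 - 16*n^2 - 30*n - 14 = -16*n^2 - 96*n - 80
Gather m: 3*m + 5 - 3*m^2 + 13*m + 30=-3*m^2 + 16*m + 35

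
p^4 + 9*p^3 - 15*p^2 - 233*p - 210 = (p - 5)*(p + 1)*(p + 6)*(p + 7)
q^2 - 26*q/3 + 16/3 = (q - 8)*(q - 2/3)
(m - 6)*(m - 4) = m^2 - 10*m + 24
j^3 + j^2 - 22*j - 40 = (j - 5)*(j + 2)*(j + 4)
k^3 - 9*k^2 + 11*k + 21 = (k - 7)*(k - 3)*(k + 1)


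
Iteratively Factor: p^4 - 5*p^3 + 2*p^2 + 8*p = (p)*(p^3 - 5*p^2 + 2*p + 8) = p*(p - 2)*(p^2 - 3*p - 4) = p*(p - 4)*(p - 2)*(p + 1)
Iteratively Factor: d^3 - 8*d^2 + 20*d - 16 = (d - 2)*(d^2 - 6*d + 8) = (d - 2)^2*(d - 4)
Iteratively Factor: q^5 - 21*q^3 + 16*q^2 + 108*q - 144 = (q + 4)*(q^4 - 4*q^3 - 5*q^2 + 36*q - 36) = (q - 2)*(q + 4)*(q^3 - 2*q^2 - 9*q + 18) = (q - 2)^2*(q + 4)*(q^2 - 9) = (q - 2)^2*(q + 3)*(q + 4)*(q - 3)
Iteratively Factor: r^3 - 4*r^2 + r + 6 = (r - 3)*(r^2 - r - 2) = (r - 3)*(r - 2)*(r + 1)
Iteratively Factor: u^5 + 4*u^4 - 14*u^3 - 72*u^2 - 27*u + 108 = (u - 4)*(u^4 + 8*u^3 + 18*u^2 - 27) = (u - 4)*(u + 3)*(u^3 + 5*u^2 + 3*u - 9) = (u - 4)*(u + 3)^2*(u^2 + 2*u - 3) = (u - 4)*(u + 3)^3*(u - 1)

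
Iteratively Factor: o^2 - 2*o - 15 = (o - 5)*(o + 3)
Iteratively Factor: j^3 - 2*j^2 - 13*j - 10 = (j + 1)*(j^2 - 3*j - 10) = (j + 1)*(j + 2)*(j - 5)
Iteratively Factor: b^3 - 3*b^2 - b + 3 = (b - 3)*(b^2 - 1) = (b - 3)*(b - 1)*(b + 1)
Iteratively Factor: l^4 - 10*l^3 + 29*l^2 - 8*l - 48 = (l - 4)*(l^3 - 6*l^2 + 5*l + 12) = (l - 4)*(l + 1)*(l^2 - 7*l + 12) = (l - 4)*(l - 3)*(l + 1)*(l - 4)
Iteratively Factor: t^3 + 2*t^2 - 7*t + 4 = (t - 1)*(t^2 + 3*t - 4) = (t - 1)*(t + 4)*(t - 1)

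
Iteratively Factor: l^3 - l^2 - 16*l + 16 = (l + 4)*(l^2 - 5*l + 4) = (l - 1)*(l + 4)*(l - 4)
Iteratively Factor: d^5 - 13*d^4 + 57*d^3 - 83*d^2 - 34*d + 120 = (d - 5)*(d^4 - 8*d^3 + 17*d^2 + 2*d - 24) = (d - 5)*(d + 1)*(d^3 - 9*d^2 + 26*d - 24) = (d - 5)*(d - 2)*(d + 1)*(d^2 - 7*d + 12) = (d - 5)*(d - 3)*(d - 2)*(d + 1)*(d - 4)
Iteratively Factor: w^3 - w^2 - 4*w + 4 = (w - 1)*(w^2 - 4) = (w - 2)*(w - 1)*(w + 2)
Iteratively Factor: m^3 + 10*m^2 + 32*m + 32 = (m + 2)*(m^2 + 8*m + 16) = (m + 2)*(m + 4)*(m + 4)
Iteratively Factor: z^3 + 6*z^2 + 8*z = (z + 4)*(z^2 + 2*z) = (z + 2)*(z + 4)*(z)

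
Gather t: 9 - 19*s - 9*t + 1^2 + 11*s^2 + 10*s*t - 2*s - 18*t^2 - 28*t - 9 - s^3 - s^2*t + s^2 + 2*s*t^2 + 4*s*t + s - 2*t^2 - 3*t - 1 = -s^3 + 12*s^2 - 20*s + t^2*(2*s - 20) + t*(-s^2 + 14*s - 40)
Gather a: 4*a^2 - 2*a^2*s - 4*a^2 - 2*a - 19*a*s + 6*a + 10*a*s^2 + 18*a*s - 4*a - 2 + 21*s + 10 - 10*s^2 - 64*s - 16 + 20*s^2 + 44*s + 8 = -2*a^2*s + a*(10*s^2 - s) + 10*s^2 + s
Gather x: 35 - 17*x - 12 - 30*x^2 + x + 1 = -30*x^2 - 16*x + 24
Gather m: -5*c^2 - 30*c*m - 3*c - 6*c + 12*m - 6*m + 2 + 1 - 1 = -5*c^2 - 9*c + m*(6 - 30*c) + 2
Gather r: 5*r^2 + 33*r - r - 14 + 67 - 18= 5*r^2 + 32*r + 35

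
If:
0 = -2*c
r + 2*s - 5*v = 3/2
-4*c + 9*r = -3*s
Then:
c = 0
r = -v - 3/10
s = 3*v + 9/10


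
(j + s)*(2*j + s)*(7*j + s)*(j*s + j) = 14*j^4*s + 14*j^4 + 23*j^3*s^2 + 23*j^3*s + 10*j^2*s^3 + 10*j^2*s^2 + j*s^4 + j*s^3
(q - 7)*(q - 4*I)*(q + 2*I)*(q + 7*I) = q^4 - 7*q^3 + 5*I*q^3 + 22*q^2 - 35*I*q^2 - 154*q + 56*I*q - 392*I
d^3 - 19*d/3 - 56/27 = (d - 8/3)*(d + 1/3)*(d + 7/3)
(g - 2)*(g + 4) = g^2 + 2*g - 8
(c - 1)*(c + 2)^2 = c^3 + 3*c^2 - 4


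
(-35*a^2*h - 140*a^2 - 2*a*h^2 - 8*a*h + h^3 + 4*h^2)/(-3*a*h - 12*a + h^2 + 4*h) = (35*a^2 + 2*a*h - h^2)/(3*a - h)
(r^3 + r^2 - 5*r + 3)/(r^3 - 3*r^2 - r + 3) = (r^2 + 2*r - 3)/(r^2 - 2*r - 3)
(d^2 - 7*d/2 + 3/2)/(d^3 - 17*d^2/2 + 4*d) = (d - 3)/(d*(d - 8))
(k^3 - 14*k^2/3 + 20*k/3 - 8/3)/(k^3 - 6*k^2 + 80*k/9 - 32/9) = 3*(k^2 - 4*k + 4)/(3*k^2 - 16*k + 16)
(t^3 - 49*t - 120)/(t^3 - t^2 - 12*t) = (t^2 - 3*t - 40)/(t*(t - 4))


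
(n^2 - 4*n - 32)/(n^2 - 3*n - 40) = (n + 4)/(n + 5)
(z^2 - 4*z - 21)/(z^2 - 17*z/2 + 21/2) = 2*(z + 3)/(2*z - 3)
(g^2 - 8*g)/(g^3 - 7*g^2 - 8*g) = 1/(g + 1)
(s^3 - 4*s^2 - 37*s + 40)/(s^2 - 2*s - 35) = (s^2 - 9*s + 8)/(s - 7)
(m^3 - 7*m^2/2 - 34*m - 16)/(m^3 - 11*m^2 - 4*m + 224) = (m + 1/2)/(m - 7)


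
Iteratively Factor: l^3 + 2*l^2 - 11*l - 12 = (l + 4)*(l^2 - 2*l - 3) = (l - 3)*(l + 4)*(l + 1)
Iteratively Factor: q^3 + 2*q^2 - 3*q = (q)*(q^2 + 2*q - 3) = q*(q - 1)*(q + 3)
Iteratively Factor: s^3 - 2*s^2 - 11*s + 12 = (s - 4)*(s^2 + 2*s - 3) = (s - 4)*(s - 1)*(s + 3)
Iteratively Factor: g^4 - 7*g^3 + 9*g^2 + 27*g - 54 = (g - 3)*(g^3 - 4*g^2 - 3*g + 18) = (g - 3)^2*(g^2 - g - 6) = (g - 3)^2*(g + 2)*(g - 3)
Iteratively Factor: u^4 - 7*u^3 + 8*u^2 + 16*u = (u - 4)*(u^3 - 3*u^2 - 4*u) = u*(u - 4)*(u^2 - 3*u - 4) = u*(u - 4)^2*(u + 1)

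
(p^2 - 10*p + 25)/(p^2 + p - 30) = (p - 5)/(p + 6)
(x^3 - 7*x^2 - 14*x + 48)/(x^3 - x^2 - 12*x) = (x^2 - 10*x + 16)/(x*(x - 4))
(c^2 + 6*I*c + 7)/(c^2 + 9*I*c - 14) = (c - I)/(c + 2*I)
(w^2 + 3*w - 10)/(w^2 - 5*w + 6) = (w + 5)/(w - 3)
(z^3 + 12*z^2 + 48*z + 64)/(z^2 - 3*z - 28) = (z^2 + 8*z + 16)/(z - 7)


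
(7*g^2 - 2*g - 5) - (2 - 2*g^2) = 9*g^2 - 2*g - 7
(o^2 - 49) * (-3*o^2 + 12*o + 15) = -3*o^4 + 12*o^3 + 162*o^2 - 588*o - 735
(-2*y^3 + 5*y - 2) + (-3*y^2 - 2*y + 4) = -2*y^3 - 3*y^2 + 3*y + 2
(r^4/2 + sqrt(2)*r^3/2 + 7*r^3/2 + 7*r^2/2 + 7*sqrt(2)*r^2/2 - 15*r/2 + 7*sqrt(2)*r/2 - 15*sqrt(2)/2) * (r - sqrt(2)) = r^5/2 + 7*r^4/2 + 5*r^3/2 - 29*r^2/2 - 7*r + 15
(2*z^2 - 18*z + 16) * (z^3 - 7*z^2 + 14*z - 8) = 2*z^5 - 32*z^4 + 170*z^3 - 380*z^2 + 368*z - 128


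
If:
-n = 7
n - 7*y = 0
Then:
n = -7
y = -1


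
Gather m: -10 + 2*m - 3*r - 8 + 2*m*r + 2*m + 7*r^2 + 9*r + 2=m*(2*r + 4) + 7*r^2 + 6*r - 16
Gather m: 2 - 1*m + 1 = 3 - m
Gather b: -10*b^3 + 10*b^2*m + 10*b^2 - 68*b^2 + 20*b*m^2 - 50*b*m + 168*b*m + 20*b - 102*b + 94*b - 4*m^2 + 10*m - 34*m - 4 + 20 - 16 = -10*b^3 + b^2*(10*m - 58) + b*(20*m^2 + 118*m + 12) - 4*m^2 - 24*m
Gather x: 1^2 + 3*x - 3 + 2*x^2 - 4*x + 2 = 2*x^2 - x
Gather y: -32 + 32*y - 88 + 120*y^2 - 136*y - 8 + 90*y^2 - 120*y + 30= 210*y^2 - 224*y - 98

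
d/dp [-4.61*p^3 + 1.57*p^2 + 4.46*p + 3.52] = -13.83*p^2 + 3.14*p + 4.46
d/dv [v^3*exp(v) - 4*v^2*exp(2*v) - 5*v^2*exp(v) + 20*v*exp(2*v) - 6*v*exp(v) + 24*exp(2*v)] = (v^3 - 8*v^2*exp(v) - 2*v^2 + 32*v*exp(v) - 16*v + 68*exp(v) - 6)*exp(v)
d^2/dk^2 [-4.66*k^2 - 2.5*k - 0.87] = -9.32000000000000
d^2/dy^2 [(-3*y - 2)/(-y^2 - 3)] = 2*(4*y^2*(3*y + 2) - (9*y + 2)*(y^2 + 3))/(y^2 + 3)^3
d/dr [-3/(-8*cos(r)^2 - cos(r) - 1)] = 3*(16*cos(r) + 1)*sin(r)/(8*cos(r)^2 + cos(r) + 1)^2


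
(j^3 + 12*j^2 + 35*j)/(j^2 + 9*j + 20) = j*(j + 7)/(j + 4)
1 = 1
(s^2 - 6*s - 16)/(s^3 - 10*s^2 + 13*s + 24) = (s + 2)/(s^2 - 2*s - 3)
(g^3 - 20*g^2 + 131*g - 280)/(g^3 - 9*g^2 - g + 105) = (g - 8)/(g + 3)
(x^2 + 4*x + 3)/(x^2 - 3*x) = (x^2 + 4*x + 3)/(x*(x - 3))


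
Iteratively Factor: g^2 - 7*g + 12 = (g - 3)*(g - 4)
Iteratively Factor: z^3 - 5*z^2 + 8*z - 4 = (z - 1)*(z^2 - 4*z + 4) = (z - 2)*(z - 1)*(z - 2)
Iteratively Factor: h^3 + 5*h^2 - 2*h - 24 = (h + 4)*(h^2 + h - 6) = (h + 3)*(h + 4)*(h - 2)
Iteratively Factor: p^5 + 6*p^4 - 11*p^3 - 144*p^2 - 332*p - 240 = (p + 4)*(p^4 + 2*p^3 - 19*p^2 - 68*p - 60) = (p - 5)*(p + 4)*(p^3 + 7*p^2 + 16*p + 12) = (p - 5)*(p + 3)*(p + 4)*(p^2 + 4*p + 4) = (p - 5)*(p + 2)*(p + 3)*(p + 4)*(p + 2)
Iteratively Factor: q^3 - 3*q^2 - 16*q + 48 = (q - 4)*(q^2 + q - 12) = (q - 4)*(q + 4)*(q - 3)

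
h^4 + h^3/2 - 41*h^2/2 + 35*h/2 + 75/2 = (h - 3)*(h - 5/2)*(h + 1)*(h + 5)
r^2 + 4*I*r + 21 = (r - 3*I)*(r + 7*I)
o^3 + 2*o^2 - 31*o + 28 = (o - 4)*(o - 1)*(o + 7)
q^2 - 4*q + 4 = (q - 2)^2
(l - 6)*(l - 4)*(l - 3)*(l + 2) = l^4 - 11*l^3 + 28*l^2 + 36*l - 144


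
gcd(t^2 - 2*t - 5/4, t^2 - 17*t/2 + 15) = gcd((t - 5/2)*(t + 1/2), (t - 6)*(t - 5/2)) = t - 5/2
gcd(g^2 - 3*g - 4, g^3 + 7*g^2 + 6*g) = g + 1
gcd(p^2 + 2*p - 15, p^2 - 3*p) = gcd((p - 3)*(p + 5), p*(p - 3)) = p - 3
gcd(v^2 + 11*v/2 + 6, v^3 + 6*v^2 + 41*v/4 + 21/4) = v + 3/2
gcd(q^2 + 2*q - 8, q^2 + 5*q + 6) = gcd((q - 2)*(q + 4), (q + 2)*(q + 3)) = 1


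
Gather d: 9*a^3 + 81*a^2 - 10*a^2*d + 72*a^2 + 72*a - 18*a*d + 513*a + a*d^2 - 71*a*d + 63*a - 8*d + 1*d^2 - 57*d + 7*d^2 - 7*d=9*a^3 + 153*a^2 + 648*a + d^2*(a + 8) + d*(-10*a^2 - 89*a - 72)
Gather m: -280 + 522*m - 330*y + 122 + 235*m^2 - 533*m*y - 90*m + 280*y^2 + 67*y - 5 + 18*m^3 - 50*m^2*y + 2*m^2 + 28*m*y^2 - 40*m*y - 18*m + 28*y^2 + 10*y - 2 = 18*m^3 + m^2*(237 - 50*y) + m*(28*y^2 - 573*y + 414) + 308*y^2 - 253*y - 165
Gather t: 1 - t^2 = 1 - t^2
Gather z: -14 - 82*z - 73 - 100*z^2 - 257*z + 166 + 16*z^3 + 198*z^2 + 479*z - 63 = 16*z^3 + 98*z^2 + 140*z + 16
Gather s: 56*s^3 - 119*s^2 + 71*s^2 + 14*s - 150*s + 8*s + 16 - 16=56*s^3 - 48*s^2 - 128*s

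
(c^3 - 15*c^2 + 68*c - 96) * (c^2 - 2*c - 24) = c^5 - 17*c^4 + 74*c^3 + 128*c^2 - 1440*c + 2304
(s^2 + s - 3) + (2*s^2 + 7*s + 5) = 3*s^2 + 8*s + 2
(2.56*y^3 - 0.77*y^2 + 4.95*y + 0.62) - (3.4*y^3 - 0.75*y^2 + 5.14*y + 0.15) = -0.84*y^3 - 0.02*y^2 - 0.19*y + 0.47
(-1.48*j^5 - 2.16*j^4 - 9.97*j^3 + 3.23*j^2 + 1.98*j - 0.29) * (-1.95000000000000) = 2.886*j^5 + 4.212*j^4 + 19.4415*j^3 - 6.2985*j^2 - 3.861*j + 0.5655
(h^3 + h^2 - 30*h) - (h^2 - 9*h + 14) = h^3 - 21*h - 14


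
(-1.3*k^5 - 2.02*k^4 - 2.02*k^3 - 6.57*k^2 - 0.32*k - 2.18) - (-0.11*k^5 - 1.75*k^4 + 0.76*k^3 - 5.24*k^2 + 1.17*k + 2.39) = -1.19*k^5 - 0.27*k^4 - 2.78*k^3 - 1.33*k^2 - 1.49*k - 4.57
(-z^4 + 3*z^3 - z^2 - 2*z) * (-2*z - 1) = 2*z^5 - 5*z^4 - z^3 + 5*z^2 + 2*z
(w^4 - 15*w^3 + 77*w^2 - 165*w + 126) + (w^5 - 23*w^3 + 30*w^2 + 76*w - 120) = w^5 + w^4 - 38*w^3 + 107*w^2 - 89*w + 6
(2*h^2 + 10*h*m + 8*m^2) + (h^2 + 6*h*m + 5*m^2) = 3*h^2 + 16*h*m + 13*m^2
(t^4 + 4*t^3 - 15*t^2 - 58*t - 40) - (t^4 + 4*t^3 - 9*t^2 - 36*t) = -6*t^2 - 22*t - 40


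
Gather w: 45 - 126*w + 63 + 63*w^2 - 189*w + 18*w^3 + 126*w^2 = 18*w^3 + 189*w^2 - 315*w + 108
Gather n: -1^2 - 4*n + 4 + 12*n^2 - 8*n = 12*n^2 - 12*n + 3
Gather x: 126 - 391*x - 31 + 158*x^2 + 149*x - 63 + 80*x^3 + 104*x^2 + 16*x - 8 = 80*x^3 + 262*x^2 - 226*x + 24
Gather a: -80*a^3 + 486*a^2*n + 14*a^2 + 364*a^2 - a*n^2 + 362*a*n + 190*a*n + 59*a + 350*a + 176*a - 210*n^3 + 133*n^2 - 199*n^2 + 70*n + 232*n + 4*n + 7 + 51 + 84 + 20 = -80*a^3 + a^2*(486*n + 378) + a*(-n^2 + 552*n + 585) - 210*n^3 - 66*n^2 + 306*n + 162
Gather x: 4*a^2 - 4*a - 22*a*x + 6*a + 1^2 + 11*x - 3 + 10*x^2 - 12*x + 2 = 4*a^2 + 2*a + 10*x^2 + x*(-22*a - 1)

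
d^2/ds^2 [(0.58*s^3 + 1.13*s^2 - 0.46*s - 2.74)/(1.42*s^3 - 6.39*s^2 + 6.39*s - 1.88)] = (15.082672*s^6 - 37.1420879999999*s^5 - 84.195492*s^4 + 536.521298*s^3 - 958.44462*s^2 + 672.847644*s - 160.991972)/(2.863288*s^9 - 38.654388*s^8 + 212.599134*s^7 - 620.179107*s^6 + 1059.048567*s^5 - 1115.396865*s^4 + 736.559751*s^3 - 298.047492*s^2 + 67.754448*s - 6.644672)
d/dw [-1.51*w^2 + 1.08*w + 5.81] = 1.08 - 3.02*w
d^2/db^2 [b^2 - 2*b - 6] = 2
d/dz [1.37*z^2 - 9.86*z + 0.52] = 2.74*z - 9.86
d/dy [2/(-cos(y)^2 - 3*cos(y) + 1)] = -2*(2*cos(y) + 3)*sin(y)/(sin(y)^2 - 3*cos(y))^2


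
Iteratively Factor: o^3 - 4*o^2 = (o)*(o^2 - 4*o) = o^2*(o - 4)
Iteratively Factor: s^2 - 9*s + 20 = (s - 4)*(s - 5)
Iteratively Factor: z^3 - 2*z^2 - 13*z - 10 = (z + 1)*(z^2 - 3*z - 10) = (z - 5)*(z + 1)*(z + 2)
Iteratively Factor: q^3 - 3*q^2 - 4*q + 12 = (q - 3)*(q^2 - 4) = (q - 3)*(q - 2)*(q + 2)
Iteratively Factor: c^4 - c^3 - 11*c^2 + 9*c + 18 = (c - 3)*(c^3 + 2*c^2 - 5*c - 6) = (c - 3)*(c + 3)*(c^2 - c - 2) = (c - 3)*(c + 1)*(c + 3)*(c - 2)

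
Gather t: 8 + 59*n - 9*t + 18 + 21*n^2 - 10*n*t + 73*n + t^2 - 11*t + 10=21*n^2 + 132*n + t^2 + t*(-10*n - 20) + 36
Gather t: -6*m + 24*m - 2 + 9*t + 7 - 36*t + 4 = 18*m - 27*t + 9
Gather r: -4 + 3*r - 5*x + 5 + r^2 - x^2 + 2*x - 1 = r^2 + 3*r - x^2 - 3*x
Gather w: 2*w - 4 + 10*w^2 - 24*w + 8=10*w^2 - 22*w + 4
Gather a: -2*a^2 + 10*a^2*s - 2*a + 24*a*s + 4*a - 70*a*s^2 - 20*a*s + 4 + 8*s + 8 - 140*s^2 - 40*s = a^2*(10*s - 2) + a*(-70*s^2 + 4*s + 2) - 140*s^2 - 32*s + 12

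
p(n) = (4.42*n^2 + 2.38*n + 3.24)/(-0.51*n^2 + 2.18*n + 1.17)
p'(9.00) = 2.37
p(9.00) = -18.65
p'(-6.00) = 0.33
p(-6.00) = -4.89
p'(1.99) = 5.41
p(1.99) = 7.30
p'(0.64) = 1.60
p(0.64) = 2.79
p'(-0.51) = -1518.50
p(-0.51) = -42.66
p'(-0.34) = -56.03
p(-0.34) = 7.95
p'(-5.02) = 0.39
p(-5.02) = -4.54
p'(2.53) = 8.52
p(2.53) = 10.98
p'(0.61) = 1.51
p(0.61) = 2.74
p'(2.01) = 5.50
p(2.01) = 7.41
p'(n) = (1.02*n - 2.18)*(4.42*n^2 + 2.38*n + 3.24)/(-0.51*n^2 + 2.18*n + 1.17)^2 + (8.84*n + 2.38)/(-0.51*n^2 + 2.18*n + 1.17) = (10.8494*n^2 + 13.6476*n - 4.2786)/(0.2601*n^4 - 2.2236*n^3 + 3.559*n^2 + 5.1012*n + 1.3689)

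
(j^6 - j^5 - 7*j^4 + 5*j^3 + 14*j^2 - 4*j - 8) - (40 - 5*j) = j^6 - j^5 - 7*j^4 + 5*j^3 + 14*j^2 + j - 48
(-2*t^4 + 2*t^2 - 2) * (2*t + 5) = -4*t^5 - 10*t^4 + 4*t^3 + 10*t^2 - 4*t - 10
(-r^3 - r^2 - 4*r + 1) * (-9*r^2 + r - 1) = 9*r^5 + 8*r^4 + 36*r^3 - 12*r^2 + 5*r - 1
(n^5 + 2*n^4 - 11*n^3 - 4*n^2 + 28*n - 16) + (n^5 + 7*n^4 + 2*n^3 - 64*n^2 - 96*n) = 2*n^5 + 9*n^4 - 9*n^3 - 68*n^2 - 68*n - 16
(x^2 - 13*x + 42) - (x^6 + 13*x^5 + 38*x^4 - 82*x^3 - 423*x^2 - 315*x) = -x^6 - 13*x^5 - 38*x^4 + 82*x^3 + 424*x^2 + 302*x + 42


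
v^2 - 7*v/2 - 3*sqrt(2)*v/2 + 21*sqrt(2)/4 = (v - 7/2)*(v - 3*sqrt(2)/2)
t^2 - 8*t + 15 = (t - 5)*(t - 3)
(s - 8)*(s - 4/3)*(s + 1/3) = s^3 - 9*s^2 + 68*s/9 + 32/9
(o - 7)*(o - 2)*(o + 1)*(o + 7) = o^4 - o^3 - 51*o^2 + 49*o + 98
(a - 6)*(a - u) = a^2 - a*u - 6*a + 6*u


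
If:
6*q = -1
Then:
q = -1/6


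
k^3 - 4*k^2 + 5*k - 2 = (k - 2)*(k - 1)^2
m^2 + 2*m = m*(m + 2)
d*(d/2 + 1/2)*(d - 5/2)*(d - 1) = d^4/2 - 5*d^3/4 - d^2/2 + 5*d/4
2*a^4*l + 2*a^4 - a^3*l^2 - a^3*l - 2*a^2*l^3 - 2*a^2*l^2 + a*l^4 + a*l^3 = (-2*a + l)*(-a + l)*(a + l)*(a*l + a)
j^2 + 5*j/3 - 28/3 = (j - 7/3)*(j + 4)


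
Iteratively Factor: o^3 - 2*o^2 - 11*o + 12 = (o - 4)*(o^2 + 2*o - 3) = (o - 4)*(o + 3)*(o - 1)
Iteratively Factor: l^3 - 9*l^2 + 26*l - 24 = (l - 2)*(l^2 - 7*l + 12) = (l - 3)*(l - 2)*(l - 4)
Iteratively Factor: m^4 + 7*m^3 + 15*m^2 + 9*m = (m + 3)*(m^3 + 4*m^2 + 3*m) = m*(m + 3)*(m^2 + 4*m + 3) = m*(m + 3)^2*(m + 1)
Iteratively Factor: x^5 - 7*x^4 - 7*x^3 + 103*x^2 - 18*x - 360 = (x - 5)*(x^4 - 2*x^3 - 17*x^2 + 18*x + 72) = (x - 5)*(x + 2)*(x^3 - 4*x^2 - 9*x + 36) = (x - 5)*(x + 2)*(x + 3)*(x^2 - 7*x + 12) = (x - 5)*(x - 4)*(x + 2)*(x + 3)*(x - 3)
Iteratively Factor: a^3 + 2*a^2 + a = (a + 1)*(a^2 + a) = (a + 1)^2*(a)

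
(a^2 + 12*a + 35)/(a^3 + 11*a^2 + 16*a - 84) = (a + 5)/(a^2 + 4*a - 12)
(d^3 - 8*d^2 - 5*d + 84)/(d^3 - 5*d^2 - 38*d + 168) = (d + 3)/(d + 6)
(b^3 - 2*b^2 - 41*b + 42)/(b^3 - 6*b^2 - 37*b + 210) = (b - 1)/(b - 5)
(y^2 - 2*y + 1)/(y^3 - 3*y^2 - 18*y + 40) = (y^2 - 2*y + 1)/(y^3 - 3*y^2 - 18*y + 40)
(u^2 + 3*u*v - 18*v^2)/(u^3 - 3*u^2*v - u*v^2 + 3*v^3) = (u + 6*v)/(u^2 - v^2)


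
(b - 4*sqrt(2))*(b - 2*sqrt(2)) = b^2 - 6*sqrt(2)*b + 16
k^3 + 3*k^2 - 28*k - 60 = (k - 5)*(k + 2)*(k + 6)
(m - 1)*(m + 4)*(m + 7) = m^3 + 10*m^2 + 17*m - 28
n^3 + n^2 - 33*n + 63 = (n - 3)^2*(n + 7)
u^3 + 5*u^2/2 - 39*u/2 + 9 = (u - 3)*(u - 1/2)*(u + 6)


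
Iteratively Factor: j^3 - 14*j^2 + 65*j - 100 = (j - 5)*(j^2 - 9*j + 20) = (j - 5)^2*(j - 4)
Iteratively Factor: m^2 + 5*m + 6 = (m + 2)*(m + 3)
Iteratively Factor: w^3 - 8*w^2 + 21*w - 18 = (w - 3)*(w^2 - 5*w + 6) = (w - 3)^2*(w - 2)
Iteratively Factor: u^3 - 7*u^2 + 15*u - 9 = (u - 3)*(u^2 - 4*u + 3) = (u - 3)*(u - 1)*(u - 3)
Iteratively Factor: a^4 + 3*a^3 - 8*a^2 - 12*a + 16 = (a - 1)*(a^3 + 4*a^2 - 4*a - 16) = (a - 1)*(a + 4)*(a^2 - 4) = (a - 2)*(a - 1)*(a + 4)*(a + 2)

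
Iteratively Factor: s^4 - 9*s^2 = (s)*(s^3 - 9*s) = s^2*(s^2 - 9) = s^2*(s - 3)*(s + 3)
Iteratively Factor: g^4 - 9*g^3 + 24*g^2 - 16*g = (g - 1)*(g^3 - 8*g^2 + 16*g) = g*(g - 1)*(g^2 - 8*g + 16) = g*(g - 4)*(g - 1)*(g - 4)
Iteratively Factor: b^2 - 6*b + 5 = (b - 1)*(b - 5)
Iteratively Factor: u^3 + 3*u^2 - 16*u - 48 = (u - 4)*(u^2 + 7*u + 12) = (u - 4)*(u + 4)*(u + 3)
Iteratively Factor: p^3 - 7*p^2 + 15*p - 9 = (p - 1)*(p^2 - 6*p + 9) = (p - 3)*(p - 1)*(p - 3)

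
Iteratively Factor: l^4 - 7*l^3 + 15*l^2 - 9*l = (l - 1)*(l^3 - 6*l^2 + 9*l) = (l - 3)*(l - 1)*(l^2 - 3*l) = l*(l - 3)*(l - 1)*(l - 3)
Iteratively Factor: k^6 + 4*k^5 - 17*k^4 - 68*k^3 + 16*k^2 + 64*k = (k)*(k^5 + 4*k^4 - 17*k^3 - 68*k^2 + 16*k + 64) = k*(k - 1)*(k^4 + 5*k^3 - 12*k^2 - 80*k - 64) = k*(k - 1)*(k + 1)*(k^3 + 4*k^2 - 16*k - 64) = k*(k - 4)*(k - 1)*(k + 1)*(k^2 + 8*k + 16) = k*(k - 4)*(k - 1)*(k + 1)*(k + 4)*(k + 4)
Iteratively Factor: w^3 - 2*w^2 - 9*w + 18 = (w + 3)*(w^2 - 5*w + 6) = (w - 3)*(w + 3)*(w - 2)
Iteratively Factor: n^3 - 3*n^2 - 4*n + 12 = (n + 2)*(n^2 - 5*n + 6) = (n - 2)*(n + 2)*(n - 3)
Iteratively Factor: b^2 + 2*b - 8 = (b + 4)*(b - 2)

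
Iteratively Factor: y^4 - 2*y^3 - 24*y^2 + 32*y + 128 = (y - 4)*(y^3 + 2*y^2 - 16*y - 32) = (y - 4)*(y + 2)*(y^2 - 16) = (y - 4)*(y + 2)*(y + 4)*(y - 4)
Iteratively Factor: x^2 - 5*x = (x - 5)*(x)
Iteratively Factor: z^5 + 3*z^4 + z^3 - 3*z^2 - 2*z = (z + 1)*(z^4 + 2*z^3 - z^2 - 2*z) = (z + 1)*(z + 2)*(z^3 - z) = (z + 1)^2*(z + 2)*(z^2 - z) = z*(z + 1)^2*(z + 2)*(z - 1)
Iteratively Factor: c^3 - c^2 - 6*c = (c + 2)*(c^2 - 3*c) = (c - 3)*(c + 2)*(c)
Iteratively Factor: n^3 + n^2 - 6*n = (n)*(n^2 + n - 6) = n*(n + 3)*(n - 2)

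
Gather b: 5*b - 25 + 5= 5*b - 20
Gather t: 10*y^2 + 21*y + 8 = 10*y^2 + 21*y + 8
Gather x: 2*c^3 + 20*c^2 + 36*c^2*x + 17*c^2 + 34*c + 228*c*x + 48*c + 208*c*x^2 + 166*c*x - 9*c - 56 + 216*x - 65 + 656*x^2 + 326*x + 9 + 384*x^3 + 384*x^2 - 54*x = 2*c^3 + 37*c^2 + 73*c + 384*x^3 + x^2*(208*c + 1040) + x*(36*c^2 + 394*c + 488) - 112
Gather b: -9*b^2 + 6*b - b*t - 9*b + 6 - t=-9*b^2 + b*(-t - 3) - t + 6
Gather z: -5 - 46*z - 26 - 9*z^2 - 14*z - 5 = -9*z^2 - 60*z - 36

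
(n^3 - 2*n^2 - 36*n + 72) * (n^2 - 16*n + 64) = n^5 - 18*n^4 + 60*n^3 + 520*n^2 - 3456*n + 4608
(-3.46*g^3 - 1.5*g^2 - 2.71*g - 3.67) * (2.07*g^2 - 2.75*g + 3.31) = -7.1622*g^5 + 6.41*g^4 - 12.9373*g^3 - 5.1094*g^2 + 1.1224*g - 12.1477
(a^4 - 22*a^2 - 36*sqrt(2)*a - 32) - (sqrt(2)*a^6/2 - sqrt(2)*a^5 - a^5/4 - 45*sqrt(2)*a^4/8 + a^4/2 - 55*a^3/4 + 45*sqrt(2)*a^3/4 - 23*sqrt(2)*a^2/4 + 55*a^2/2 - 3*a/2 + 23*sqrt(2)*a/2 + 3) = -sqrt(2)*a^6/2 + a^5/4 + sqrt(2)*a^5 + a^4/2 + 45*sqrt(2)*a^4/8 - 45*sqrt(2)*a^3/4 + 55*a^3/4 - 99*a^2/2 + 23*sqrt(2)*a^2/4 - 95*sqrt(2)*a/2 + 3*a/2 - 35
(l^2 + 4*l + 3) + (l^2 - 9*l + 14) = 2*l^2 - 5*l + 17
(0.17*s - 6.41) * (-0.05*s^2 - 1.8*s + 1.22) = -0.0085*s^3 + 0.0145*s^2 + 11.7454*s - 7.8202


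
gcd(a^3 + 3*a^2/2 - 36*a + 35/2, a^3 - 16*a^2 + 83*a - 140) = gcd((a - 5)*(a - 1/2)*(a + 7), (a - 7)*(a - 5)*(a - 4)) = a - 5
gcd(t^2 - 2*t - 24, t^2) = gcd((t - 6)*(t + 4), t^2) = 1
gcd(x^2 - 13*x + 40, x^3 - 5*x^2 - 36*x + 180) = x - 5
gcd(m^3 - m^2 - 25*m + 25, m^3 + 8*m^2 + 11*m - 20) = m^2 + 4*m - 5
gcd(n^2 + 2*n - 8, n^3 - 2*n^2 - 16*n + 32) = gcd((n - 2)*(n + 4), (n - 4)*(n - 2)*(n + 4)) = n^2 + 2*n - 8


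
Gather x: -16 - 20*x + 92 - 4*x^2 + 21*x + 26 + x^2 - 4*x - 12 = -3*x^2 - 3*x + 90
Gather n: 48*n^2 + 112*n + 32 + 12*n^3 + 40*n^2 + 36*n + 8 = 12*n^3 + 88*n^2 + 148*n + 40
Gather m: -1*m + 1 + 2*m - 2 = m - 1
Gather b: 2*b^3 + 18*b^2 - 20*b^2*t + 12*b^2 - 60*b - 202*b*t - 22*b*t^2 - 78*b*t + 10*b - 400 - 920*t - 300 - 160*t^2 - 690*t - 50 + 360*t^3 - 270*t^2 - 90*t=2*b^3 + b^2*(30 - 20*t) + b*(-22*t^2 - 280*t - 50) + 360*t^3 - 430*t^2 - 1700*t - 750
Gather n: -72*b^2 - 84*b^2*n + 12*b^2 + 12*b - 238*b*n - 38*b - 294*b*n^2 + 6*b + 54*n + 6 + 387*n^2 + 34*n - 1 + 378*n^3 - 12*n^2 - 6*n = -60*b^2 - 20*b + 378*n^3 + n^2*(375 - 294*b) + n*(-84*b^2 - 238*b + 82) + 5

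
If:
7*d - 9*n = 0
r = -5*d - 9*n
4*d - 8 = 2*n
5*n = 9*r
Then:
No Solution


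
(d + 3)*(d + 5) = d^2 + 8*d + 15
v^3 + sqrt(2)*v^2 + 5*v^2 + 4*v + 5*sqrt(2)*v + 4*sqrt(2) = (v + 1)*(v + 4)*(v + sqrt(2))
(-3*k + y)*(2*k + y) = -6*k^2 - k*y + y^2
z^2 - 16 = (z - 4)*(z + 4)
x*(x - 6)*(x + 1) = x^3 - 5*x^2 - 6*x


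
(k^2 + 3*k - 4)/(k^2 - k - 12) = (-k^2 - 3*k + 4)/(-k^2 + k + 12)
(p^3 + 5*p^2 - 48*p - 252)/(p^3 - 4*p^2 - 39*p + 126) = (p + 6)/(p - 3)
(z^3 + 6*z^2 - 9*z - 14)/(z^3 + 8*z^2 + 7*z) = (z - 2)/z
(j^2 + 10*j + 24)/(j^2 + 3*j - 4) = (j + 6)/(j - 1)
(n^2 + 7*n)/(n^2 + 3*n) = (n + 7)/(n + 3)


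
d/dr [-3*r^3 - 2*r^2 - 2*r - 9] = -9*r^2 - 4*r - 2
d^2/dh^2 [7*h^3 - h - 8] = 42*h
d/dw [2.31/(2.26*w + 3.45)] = -5.2206/(2.26*w + 3.45)^2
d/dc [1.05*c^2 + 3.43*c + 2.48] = 2.1*c + 3.43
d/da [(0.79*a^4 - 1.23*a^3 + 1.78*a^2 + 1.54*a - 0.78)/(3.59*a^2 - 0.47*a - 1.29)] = (5.6722*a^5 - 5.5296*a^4 - 2.9202*a^3 - 1.6051*a^2 + 1.008*a - 2.3532)/(12.8881*a^4 - 3.3746*a^3 - 9.0413*a^2 + 1.2126*a + 1.6641)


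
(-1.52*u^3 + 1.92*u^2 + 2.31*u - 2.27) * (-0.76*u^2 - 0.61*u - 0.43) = 1.1552*u^5 - 0.532*u^4 - 2.2732*u^3 - 0.5095*u^2 + 0.3914*u + 0.9761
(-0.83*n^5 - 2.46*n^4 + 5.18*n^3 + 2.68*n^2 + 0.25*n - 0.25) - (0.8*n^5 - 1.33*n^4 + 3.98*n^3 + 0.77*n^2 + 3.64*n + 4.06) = -1.63*n^5 - 1.13*n^4 + 1.2*n^3 + 1.91*n^2 - 3.39*n - 4.31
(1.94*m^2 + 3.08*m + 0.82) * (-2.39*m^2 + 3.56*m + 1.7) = -4.6366*m^4 - 0.454800000000001*m^3 + 12.303*m^2 + 8.1552*m + 1.394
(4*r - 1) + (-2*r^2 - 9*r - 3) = -2*r^2 - 5*r - 4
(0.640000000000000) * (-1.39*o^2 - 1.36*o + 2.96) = -0.8896*o^2 - 0.8704*o + 1.8944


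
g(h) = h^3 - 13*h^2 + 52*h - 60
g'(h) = 3*h^2 - 26*h + 52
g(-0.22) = -72.08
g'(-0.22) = 57.87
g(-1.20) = -142.85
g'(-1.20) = 87.52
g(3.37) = 5.87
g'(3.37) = -1.55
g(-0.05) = -62.63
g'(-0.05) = 53.31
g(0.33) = -44.22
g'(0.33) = 43.75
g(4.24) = 3.00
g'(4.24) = -4.31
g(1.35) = -11.03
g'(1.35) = 22.37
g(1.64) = -5.27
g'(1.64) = 17.43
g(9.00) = 84.00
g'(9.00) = 61.00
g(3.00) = 6.00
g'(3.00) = 1.00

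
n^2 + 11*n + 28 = (n + 4)*(n + 7)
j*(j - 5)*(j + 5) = j^3 - 25*j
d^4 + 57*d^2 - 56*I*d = d*(d - 7*I)*(d - I)*(d + 8*I)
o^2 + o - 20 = (o - 4)*(o + 5)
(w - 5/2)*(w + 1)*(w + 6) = w^3 + 9*w^2/2 - 23*w/2 - 15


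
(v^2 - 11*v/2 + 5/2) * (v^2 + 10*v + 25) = v^4 + 9*v^3/2 - 55*v^2/2 - 225*v/2 + 125/2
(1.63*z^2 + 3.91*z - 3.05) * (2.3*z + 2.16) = 3.749*z^3 + 12.5138*z^2 + 1.4306*z - 6.588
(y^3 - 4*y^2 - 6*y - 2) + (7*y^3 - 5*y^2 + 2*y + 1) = 8*y^3 - 9*y^2 - 4*y - 1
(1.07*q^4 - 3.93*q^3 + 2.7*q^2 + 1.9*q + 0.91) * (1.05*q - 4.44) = 1.1235*q^5 - 8.8773*q^4 + 20.2842*q^3 - 9.993*q^2 - 7.4805*q - 4.0404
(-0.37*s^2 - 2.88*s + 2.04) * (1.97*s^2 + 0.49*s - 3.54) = -0.7289*s^4 - 5.8549*s^3 + 3.9174*s^2 + 11.1948*s - 7.2216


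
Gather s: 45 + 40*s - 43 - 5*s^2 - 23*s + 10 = -5*s^2 + 17*s + 12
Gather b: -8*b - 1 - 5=-8*b - 6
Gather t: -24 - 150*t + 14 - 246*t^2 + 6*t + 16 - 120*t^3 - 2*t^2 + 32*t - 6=-120*t^3 - 248*t^2 - 112*t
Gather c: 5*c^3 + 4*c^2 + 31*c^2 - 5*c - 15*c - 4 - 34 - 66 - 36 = 5*c^3 + 35*c^2 - 20*c - 140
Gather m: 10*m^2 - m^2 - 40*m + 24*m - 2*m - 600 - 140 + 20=9*m^2 - 18*m - 720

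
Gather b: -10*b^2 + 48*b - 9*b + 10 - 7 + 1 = -10*b^2 + 39*b + 4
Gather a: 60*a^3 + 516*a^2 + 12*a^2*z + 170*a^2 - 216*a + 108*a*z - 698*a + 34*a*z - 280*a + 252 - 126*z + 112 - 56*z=60*a^3 + a^2*(12*z + 686) + a*(142*z - 1194) - 182*z + 364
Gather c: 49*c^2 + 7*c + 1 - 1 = 49*c^2 + 7*c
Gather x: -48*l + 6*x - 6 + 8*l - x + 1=-40*l + 5*x - 5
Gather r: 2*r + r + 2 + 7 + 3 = 3*r + 12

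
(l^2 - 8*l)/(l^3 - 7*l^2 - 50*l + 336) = l/(l^2 + l - 42)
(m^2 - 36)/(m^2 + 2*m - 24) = (m - 6)/(m - 4)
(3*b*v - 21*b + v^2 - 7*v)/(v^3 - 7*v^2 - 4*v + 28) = (3*b + v)/(v^2 - 4)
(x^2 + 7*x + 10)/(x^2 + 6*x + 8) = (x + 5)/(x + 4)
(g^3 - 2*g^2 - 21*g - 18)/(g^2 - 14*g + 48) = (g^2 + 4*g + 3)/(g - 8)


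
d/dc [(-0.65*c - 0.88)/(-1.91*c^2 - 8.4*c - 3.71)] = (1.2415*c^2 + 5.46*c - (0.65*c + 0.88)*(3.82*c + 8.4) + 2.4115)/(1.91*c^2 + 8.4*c + 3.71)^2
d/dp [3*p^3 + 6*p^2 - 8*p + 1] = 9*p^2 + 12*p - 8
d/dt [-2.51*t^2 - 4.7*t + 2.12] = -5.02*t - 4.7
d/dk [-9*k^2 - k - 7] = -18*k - 1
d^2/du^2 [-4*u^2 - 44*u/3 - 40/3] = -8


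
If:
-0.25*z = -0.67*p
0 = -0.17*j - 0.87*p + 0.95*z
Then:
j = 3.67866549604917*z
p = 0.373134328358209*z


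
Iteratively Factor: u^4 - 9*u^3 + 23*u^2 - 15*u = (u)*(u^3 - 9*u^2 + 23*u - 15) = u*(u - 3)*(u^2 - 6*u + 5) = u*(u - 5)*(u - 3)*(u - 1)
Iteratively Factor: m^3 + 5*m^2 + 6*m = (m + 2)*(m^2 + 3*m) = (m + 2)*(m + 3)*(m)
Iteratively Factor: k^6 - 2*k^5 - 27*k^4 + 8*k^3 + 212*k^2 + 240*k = (k - 5)*(k^5 + 3*k^4 - 12*k^3 - 52*k^2 - 48*k) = k*(k - 5)*(k^4 + 3*k^3 - 12*k^2 - 52*k - 48) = k*(k - 5)*(k + 2)*(k^3 + k^2 - 14*k - 24) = k*(k - 5)*(k + 2)^2*(k^2 - k - 12) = k*(k - 5)*(k - 4)*(k + 2)^2*(k + 3)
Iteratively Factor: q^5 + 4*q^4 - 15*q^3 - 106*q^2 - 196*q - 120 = (q + 2)*(q^4 + 2*q^3 - 19*q^2 - 68*q - 60) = (q + 2)*(q + 3)*(q^3 - q^2 - 16*q - 20) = (q + 2)^2*(q + 3)*(q^2 - 3*q - 10) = (q - 5)*(q + 2)^2*(q + 3)*(q + 2)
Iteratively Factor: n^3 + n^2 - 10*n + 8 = (n - 2)*(n^2 + 3*n - 4) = (n - 2)*(n + 4)*(n - 1)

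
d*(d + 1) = d^2 + d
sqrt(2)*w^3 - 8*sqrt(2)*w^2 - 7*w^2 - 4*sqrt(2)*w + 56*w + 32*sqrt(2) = (w - 8)*(w - 4*sqrt(2))*(sqrt(2)*w + 1)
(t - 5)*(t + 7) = t^2 + 2*t - 35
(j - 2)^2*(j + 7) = j^3 + 3*j^2 - 24*j + 28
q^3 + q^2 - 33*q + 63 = (q - 3)^2*(q + 7)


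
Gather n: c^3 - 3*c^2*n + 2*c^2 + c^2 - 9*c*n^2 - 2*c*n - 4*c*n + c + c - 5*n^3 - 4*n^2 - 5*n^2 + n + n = c^3 + 3*c^2 + 2*c - 5*n^3 + n^2*(-9*c - 9) + n*(-3*c^2 - 6*c + 2)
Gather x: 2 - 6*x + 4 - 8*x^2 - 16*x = -8*x^2 - 22*x + 6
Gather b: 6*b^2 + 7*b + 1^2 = 6*b^2 + 7*b + 1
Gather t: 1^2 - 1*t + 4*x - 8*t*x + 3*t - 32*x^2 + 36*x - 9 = t*(2 - 8*x) - 32*x^2 + 40*x - 8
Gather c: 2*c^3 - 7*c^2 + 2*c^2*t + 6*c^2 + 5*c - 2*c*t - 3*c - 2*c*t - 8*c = 2*c^3 + c^2*(2*t - 1) + c*(-4*t - 6)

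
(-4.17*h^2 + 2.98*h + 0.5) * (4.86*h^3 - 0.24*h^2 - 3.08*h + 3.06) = -20.2662*h^5 + 15.4836*h^4 + 14.5584*h^3 - 22.0586*h^2 + 7.5788*h + 1.53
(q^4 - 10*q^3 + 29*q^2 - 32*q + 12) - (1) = q^4 - 10*q^3 + 29*q^2 - 32*q + 11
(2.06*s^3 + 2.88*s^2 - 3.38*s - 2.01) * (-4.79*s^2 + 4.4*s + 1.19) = -9.8674*s^5 - 4.7312*s^4 + 31.3136*s^3 - 1.8169*s^2 - 12.8662*s - 2.3919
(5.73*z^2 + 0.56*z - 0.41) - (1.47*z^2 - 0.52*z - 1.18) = 4.26*z^2 + 1.08*z + 0.77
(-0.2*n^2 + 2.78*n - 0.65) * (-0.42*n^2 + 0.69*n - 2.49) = 0.084*n^4 - 1.3056*n^3 + 2.6892*n^2 - 7.3707*n + 1.6185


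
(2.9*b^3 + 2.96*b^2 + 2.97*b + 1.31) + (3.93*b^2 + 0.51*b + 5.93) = 2.9*b^3 + 6.89*b^2 + 3.48*b + 7.24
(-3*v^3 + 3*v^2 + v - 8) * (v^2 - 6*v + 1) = -3*v^5 + 21*v^4 - 20*v^3 - 11*v^2 + 49*v - 8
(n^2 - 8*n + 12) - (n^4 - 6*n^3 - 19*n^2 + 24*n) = -n^4 + 6*n^3 + 20*n^2 - 32*n + 12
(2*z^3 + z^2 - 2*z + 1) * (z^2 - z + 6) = 2*z^5 - z^4 + 9*z^3 + 9*z^2 - 13*z + 6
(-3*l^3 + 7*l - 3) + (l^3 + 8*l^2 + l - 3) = -2*l^3 + 8*l^2 + 8*l - 6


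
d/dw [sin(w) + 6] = cos(w)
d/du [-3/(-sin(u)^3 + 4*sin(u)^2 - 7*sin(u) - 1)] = 3*(-3*sin(u)^2 + 8*sin(u) - 7)*cos(u)/(sin(u)^3 - 4*sin(u)^2 + 7*sin(u) + 1)^2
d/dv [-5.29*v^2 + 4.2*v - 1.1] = 4.2 - 10.58*v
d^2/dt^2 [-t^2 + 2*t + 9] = -2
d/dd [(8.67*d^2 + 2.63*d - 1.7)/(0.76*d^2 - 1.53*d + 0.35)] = (-15.2639*d^2 + 8.653*d - 1.6805)/(0.5776*d^4 - 2.3256*d^3 + 2.8729*d^2 - 1.071*d + 0.1225)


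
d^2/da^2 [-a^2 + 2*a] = -2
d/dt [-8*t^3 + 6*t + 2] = 6 - 24*t^2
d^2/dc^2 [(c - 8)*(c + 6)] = 2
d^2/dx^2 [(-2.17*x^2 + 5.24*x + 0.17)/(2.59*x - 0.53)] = (15.447544 - 1.4210854715202e-14*x)/(17.373979*x^3 - 10.665879*x^2 + 2.182593*x - 0.148877)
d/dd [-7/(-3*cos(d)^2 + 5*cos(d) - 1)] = 7*(6*cos(d) - 5)*sin(d)/(3*cos(d)^2 - 5*cos(d) + 1)^2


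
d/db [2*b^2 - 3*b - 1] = 4*b - 3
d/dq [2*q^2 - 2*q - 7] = 4*q - 2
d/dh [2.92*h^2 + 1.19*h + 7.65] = 5.84*h + 1.19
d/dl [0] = 0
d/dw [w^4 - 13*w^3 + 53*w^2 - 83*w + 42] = 4*w^3 - 39*w^2 + 106*w - 83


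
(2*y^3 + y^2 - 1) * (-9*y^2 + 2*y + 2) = -18*y^5 - 5*y^4 + 6*y^3 + 11*y^2 - 2*y - 2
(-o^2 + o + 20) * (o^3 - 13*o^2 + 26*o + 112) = -o^5 + 14*o^4 - 19*o^3 - 346*o^2 + 632*o + 2240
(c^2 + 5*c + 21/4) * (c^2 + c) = c^4 + 6*c^3 + 41*c^2/4 + 21*c/4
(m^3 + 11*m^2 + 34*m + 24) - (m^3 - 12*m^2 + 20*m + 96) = 23*m^2 + 14*m - 72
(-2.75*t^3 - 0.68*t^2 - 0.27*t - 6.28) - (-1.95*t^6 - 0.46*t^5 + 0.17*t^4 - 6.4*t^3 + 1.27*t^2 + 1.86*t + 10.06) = 1.95*t^6 + 0.46*t^5 - 0.17*t^4 + 3.65*t^3 - 1.95*t^2 - 2.13*t - 16.34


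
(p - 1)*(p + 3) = p^2 + 2*p - 3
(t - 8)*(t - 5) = t^2 - 13*t + 40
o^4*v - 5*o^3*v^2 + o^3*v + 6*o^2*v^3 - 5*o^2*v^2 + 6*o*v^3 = o*(o - 3*v)*(o - 2*v)*(o*v + v)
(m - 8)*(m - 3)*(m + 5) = m^3 - 6*m^2 - 31*m + 120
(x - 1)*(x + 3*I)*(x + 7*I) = x^3 - x^2 + 10*I*x^2 - 21*x - 10*I*x + 21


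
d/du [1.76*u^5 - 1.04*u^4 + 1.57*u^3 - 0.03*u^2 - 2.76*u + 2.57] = 8.8*u^4 - 4.16*u^3 + 4.71*u^2 - 0.06*u - 2.76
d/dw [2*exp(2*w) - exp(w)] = (4*exp(w) - 1)*exp(w)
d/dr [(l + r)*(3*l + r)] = 4*l + 2*r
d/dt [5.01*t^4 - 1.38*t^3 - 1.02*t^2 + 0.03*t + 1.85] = 20.04*t^3 - 4.14*t^2 - 2.04*t + 0.03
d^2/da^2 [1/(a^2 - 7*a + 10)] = 2*(-a^2 + 7*a + (2*a - 7)^2 - 10)/(a^2 - 7*a + 10)^3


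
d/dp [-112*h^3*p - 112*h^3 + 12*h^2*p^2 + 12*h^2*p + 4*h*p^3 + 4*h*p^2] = 4*h*(-28*h^2 + 6*h*p + 3*h + 3*p^2 + 2*p)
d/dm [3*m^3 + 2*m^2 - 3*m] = 9*m^2 + 4*m - 3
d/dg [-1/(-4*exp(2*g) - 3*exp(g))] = (-8*exp(g) - 3)*exp(-g)/(4*exp(g) + 3)^2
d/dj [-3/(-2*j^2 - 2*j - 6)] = 3*(-2*j - 1)/(2*(j^2 + j + 3)^2)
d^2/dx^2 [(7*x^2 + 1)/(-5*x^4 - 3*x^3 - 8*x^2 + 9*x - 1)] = 2*(-525*x^8 - 315*x^7 - 33*x^6 - 2115*x^5 - 561*x^4 - 459*x^3 + 87*x^2 + 225*x - 80)/(125*x^12 + 225*x^11 + 735*x^10 + 72*x^9 + 441*x^8 - 1737*x^7 + 698*x^6 - 1125*x^5 + 1989*x^4 - 1152*x^3 + 267*x^2 - 27*x + 1)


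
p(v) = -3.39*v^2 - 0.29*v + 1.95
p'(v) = -6.78*v - 0.29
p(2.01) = -12.33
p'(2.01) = -13.92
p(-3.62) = -41.42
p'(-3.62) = 24.25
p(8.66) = -254.80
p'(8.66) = -59.00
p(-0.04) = 1.96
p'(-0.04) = -0.02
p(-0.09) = 1.95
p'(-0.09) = 0.32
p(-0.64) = 0.75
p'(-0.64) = 4.05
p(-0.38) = 1.57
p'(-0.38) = 2.29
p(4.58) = -70.49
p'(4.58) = -31.34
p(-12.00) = -482.73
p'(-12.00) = 81.07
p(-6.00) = -118.35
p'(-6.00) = 40.39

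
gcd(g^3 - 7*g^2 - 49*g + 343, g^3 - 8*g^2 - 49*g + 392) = g^2 - 49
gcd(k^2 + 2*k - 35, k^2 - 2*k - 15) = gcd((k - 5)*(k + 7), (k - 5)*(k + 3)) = k - 5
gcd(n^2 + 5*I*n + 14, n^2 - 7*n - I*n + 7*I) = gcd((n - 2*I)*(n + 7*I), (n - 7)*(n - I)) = 1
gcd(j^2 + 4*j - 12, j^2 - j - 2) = j - 2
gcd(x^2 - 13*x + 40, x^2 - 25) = x - 5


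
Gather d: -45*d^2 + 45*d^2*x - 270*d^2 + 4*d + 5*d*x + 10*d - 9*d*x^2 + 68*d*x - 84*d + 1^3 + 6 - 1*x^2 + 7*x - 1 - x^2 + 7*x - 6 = d^2*(45*x - 315) + d*(-9*x^2 + 73*x - 70) - 2*x^2 + 14*x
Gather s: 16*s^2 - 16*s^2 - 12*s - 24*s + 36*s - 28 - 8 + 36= 0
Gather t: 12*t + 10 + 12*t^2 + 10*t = 12*t^2 + 22*t + 10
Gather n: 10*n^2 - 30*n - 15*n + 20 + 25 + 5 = 10*n^2 - 45*n + 50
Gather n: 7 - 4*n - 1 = 6 - 4*n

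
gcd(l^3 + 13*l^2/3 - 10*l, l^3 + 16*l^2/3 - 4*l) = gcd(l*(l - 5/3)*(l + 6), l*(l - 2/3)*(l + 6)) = l^2 + 6*l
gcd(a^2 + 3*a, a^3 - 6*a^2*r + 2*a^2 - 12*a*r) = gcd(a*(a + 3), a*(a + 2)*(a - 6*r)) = a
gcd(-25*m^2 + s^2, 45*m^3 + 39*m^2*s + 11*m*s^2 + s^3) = 5*m + s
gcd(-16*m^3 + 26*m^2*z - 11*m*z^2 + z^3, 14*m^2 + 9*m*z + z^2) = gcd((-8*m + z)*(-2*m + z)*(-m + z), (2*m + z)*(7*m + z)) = 1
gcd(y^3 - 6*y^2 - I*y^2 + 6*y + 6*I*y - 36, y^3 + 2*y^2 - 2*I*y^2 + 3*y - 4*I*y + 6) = y - 3*I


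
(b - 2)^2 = b^2 - 4*b + 4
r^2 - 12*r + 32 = (r - 8)*(r - 4)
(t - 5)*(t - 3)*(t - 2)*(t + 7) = t^4 - 3*t^3 - 39*t^2 + 187*t - 210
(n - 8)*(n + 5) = n^2 - 3*n - 40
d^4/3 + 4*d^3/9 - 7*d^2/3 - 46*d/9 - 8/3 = (d/3 + 1/3)*(d - 3)*(d + 4/3)*(d + 2)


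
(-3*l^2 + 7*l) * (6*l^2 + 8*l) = -18*l^4 + 18*l^3 + 56*l^2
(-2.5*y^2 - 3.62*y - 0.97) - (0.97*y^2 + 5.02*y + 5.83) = -3.47*y^2 - 8.64*y - 6.8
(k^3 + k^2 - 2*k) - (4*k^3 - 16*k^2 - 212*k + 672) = -3*k^3 + 17*k^2 + 210*k - 672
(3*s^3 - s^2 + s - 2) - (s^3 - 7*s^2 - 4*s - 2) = 2*s^3 + 6*s^2 + 5*s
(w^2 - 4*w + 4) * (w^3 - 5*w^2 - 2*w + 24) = w^5 - 9*w^4 + 22*w^3 + 12*w^2 - 104*w + 96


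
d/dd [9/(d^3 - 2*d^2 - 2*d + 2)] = 9*(-3*d^2 + 4*d + 2)/(d^3 - 2*d^2 - 2*d + 2)^2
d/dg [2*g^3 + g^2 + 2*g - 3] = 6*g^2 + 2*g + 2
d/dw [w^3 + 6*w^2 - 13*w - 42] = 3*w^2 + 12*w - 13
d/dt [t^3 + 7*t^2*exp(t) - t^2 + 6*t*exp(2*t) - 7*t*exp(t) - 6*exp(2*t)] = 7*t^2*exp(t) + 3*t^2 + 12*t*exp(2*t) + 7*t*exp(t) - 2*t - 6*exp(2*t) - 7*exp(t)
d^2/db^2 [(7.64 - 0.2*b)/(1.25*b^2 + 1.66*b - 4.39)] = (-(0.2*b - 7.64)*(2.5*b + 1.66)*(5.0*b + 3.32) + (1.5*b - 18.436)*(1.25*b^2 + 1.66*b - 4.39))/(1.25*b^2 + 1.66*b - 4.39)^3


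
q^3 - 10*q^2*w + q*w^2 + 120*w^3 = (q - 8*w)*(q - 5*w)*(q + 3*w)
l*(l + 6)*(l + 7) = l^3 + 13*l^2 + 42*l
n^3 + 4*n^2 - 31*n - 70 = (n - 5)*(n + 2)*(n + 7)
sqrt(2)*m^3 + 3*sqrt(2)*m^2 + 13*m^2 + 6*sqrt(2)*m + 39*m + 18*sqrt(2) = (m + 3)*(m + 6*sqrt(2))*(sqrt(2)*m + 1)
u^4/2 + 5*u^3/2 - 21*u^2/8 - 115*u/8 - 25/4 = (u/2 + 1)*(u - 5/2)*(u + 1/2)*(u + 5)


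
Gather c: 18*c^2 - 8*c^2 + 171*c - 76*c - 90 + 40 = 10*c^2 + 95*c - 50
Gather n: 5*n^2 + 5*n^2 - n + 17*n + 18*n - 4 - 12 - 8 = 10*n^2 + 34*n - 24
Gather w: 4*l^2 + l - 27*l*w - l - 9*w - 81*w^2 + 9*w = 4*l^2 - 27*l*w - 81*w^2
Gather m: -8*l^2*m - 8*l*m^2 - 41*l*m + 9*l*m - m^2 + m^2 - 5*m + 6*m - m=-8*l*m^2 + m*(-8*l^2 - 32*l)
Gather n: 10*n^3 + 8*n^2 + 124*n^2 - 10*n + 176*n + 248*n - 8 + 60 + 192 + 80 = 10*n^3 + 132*n^2 + 414*n + 324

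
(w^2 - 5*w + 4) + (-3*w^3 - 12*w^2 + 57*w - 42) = -3*w^3 - 11*w^2 + 52*w - 38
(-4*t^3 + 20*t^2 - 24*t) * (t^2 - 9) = -4*t^5 + 20*t^4 + 12*t^3 - 180*t^2 + 216*t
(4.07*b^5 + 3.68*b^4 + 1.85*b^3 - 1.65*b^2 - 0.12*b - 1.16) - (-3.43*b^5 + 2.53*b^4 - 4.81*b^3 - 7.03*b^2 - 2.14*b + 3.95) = 7.5*b^5 + 1.15*b^4 + 6.66*b^3 + 5.38*b^2 + 2.02*b - 5.11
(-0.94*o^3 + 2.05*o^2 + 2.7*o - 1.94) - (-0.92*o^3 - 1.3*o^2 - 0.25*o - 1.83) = -0.0199999999999999*o^3 + 3.35*o^2 + 2.95*o - 0.11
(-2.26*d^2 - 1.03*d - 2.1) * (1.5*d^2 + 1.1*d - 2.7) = -3.39*d^4 - 4.031*d^3 + 1.819*d^2 + 0.471*d + 5.67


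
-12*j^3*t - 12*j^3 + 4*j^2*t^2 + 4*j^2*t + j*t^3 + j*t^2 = (-2*j + t)*(6*j + t)*(j*t + j)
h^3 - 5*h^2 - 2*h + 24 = (h - 4)*(h - 3)*(h + 2)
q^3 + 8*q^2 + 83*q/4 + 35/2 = (q + 2)*(q + 5/2)*(q + 7/2)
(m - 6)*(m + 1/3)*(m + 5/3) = m^3 - 4*m^2 - 103*m/9 - 10/3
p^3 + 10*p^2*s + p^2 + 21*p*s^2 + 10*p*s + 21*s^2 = (p + 1)*(p + 3*s)*(p + 7*s)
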